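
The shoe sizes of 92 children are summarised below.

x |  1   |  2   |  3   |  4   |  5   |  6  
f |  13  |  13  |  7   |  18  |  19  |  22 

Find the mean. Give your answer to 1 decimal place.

Values: 1, 2, 3, 4, 5, 6
Σfx = 13×1 + 13×2 + 7×3 + 18×4 + 19×5 + 22×6 = 359
n = Σf = 92
Mean = 359 / 92 = 3.9022

3.9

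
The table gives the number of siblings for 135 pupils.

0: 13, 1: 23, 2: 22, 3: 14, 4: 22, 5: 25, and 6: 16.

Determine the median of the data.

Cumulative frequencies: 13, 36, 58, 72, 94, 119, 135
n = 135, so the median is the value in position (n+1)/2 = 68.
Position 68 falls at value 3.

3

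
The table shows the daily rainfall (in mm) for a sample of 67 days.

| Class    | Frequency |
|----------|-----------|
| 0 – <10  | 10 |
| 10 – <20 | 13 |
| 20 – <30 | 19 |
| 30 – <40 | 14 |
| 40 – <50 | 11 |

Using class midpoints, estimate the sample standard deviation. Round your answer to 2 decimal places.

Midpoints: 5, 15, 25, 35, 45
n = 67, Σfm = 1705, mean = 25.4478
Σfm² = 54475
Σf(m − x̄)² = Σfm² − (Σfm)²/n = 54475 − 1705²/67 = 11086.5672
Sample variance = 11086.5672 / 66 = 167.9783
Standard deviation = √167.9783 = 12.9606

12.96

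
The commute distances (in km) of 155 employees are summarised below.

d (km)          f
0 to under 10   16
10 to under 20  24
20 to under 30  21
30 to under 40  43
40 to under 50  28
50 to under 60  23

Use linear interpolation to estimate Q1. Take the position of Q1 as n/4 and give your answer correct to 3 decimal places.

19.479

Cumulative frequencies: 16, 40, 61, 104, 132, 155
n = 155; position = n/4 = 38.75.
This falls in the class 10 to under 20: L = 10, F = 16, f = 24, h = 10.
Lower quartile ≈ 10 + ((38.75 − 16) / 24) × 10 = 19.4792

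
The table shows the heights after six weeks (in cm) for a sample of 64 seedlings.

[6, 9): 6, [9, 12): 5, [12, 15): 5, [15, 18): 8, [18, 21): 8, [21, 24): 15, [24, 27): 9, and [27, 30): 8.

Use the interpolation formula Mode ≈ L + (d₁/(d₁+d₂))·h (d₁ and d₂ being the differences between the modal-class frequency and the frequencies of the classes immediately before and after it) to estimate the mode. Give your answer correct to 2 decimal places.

Modal class: [21, 24) (highest frequency 15).
d₁ = 15 − 8 = 7, d₂ = 15 − 9 = 6
Mode ≈ 21 + (7/(7+6)) × 3 = 21 + 1.6154 = 22.6154

22.62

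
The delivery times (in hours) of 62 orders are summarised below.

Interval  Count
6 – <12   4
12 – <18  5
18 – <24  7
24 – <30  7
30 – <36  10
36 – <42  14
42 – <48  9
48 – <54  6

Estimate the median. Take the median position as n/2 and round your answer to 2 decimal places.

34.80

Cumulative frequencies: 4, 9, 16, 23, 33, 47, 56, 62
n = 62; position = n/2 = 31.
This falls in the class 30 – <36: L = 30, F = 23, f = 10, h = 6.
Median ≈ 30 + ((31 − 23) / 10) × 6 = 34.8000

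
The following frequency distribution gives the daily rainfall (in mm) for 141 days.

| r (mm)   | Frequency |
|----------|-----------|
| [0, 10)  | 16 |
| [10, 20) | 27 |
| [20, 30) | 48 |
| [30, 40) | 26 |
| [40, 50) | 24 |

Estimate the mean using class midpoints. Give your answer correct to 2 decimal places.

26.06

Midpoints: 5, 15, 25, 35, 45
Σfm = 16×5 + 27×15 + 48×25 + 26×35 + 24×45 = 3675
n = Σf = 141
Mean = 3675 / 141 = 26.0638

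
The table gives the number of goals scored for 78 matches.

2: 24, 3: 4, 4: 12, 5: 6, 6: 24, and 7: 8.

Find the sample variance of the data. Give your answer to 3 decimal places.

3.446

Values: 2, 3, 4, 5, 6, 7
n = 78, Σfx = 338, mean = 4.3333
Σfx² = 1730
Σf(x − x̄)² = Σfx² − (Σfx)²/n = 1730 − 338²/78 = 265.3333
Sample variance = 265.3333 / 77 = 3.4459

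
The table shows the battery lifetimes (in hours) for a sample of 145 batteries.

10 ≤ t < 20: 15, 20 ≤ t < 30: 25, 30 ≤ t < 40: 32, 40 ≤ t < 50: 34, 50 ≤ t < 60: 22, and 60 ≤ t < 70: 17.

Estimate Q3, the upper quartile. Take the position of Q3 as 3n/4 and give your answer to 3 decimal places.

Cumulative frequencies: 15, 40, 72, 106, 128, 145
n = 145; position = 3n/4 = 108.75.
This falls in the class 50 ≤ t < 60: L = 50, F = 106, f = 22, h = 10.
Upper quartile ≈ 50 + ((108.75 − 106) / 22) × 10 = 51.2500

51.250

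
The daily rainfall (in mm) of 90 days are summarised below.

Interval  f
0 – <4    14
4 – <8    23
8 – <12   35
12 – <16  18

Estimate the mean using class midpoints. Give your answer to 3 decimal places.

8.533

Midpoints: 2, 6, 10, 14
Σfm = 14×2 + 23×6 + 35×10 + 18×14 = 768
n = Σf = 90
Mean = 768 / 90 = 8.5333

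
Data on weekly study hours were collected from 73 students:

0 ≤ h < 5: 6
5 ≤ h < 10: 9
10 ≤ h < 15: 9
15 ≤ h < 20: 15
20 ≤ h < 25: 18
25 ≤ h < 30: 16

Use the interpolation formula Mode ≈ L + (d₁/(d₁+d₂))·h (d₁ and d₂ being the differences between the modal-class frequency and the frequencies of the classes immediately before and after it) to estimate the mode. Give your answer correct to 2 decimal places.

Modal class: 20 ≤ h < 25 (highest frequency 18).
d₁ = 18 − 15 = 3, d₂ = 18 − 16 = 2
Mode ≈ 20 + (3/(3+2)) × 5 = 20 + 3.0000 = 23.0000

23.00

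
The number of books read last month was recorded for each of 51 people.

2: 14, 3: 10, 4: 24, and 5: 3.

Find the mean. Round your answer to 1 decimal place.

Values: 2, 3, 4, 5
Σfx = 14×2 + 10×3 + 24×4 + 3×5 = 169
n = Σf = 51
Mean = 169 / 51 = 3.3137

3.3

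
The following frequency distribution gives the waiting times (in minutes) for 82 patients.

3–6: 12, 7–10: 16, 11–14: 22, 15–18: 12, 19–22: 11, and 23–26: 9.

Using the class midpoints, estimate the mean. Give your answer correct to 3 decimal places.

13.524

Midpoints: 4.5, 8.5, 12.5, 16.5, 20.5, 24.5
Σfm = 12×4.5 + 16×8.5 + 22×12.5 + 12×16.5 + 11×20.5 + 9×24.5 = 1109
n = Σf = 82
Mean = 1109 / 82 = 13.5244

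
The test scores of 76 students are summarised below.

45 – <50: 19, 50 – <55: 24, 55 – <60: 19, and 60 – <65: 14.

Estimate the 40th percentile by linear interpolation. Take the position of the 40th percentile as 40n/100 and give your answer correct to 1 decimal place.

52.4

Cumulative frequencies: 19, 43, 62, 76
n = 76; position = 40n/100 = 30.4.
This falls in the class 50 – <55: L = 50, F = 19, f = 24, h = 5.
40th percentile ≈ 50 + ((30.4 − 19) / 24) × 5 = 52.3750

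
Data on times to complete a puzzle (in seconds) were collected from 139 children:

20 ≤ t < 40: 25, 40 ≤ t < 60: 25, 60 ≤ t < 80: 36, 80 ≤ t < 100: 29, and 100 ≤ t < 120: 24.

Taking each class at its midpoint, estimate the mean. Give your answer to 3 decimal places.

Midpoints: 30, 50, 70, 90, 110
Σfm = 25×30 + 25×50 + 36×70 + 29×90 + 24×110 = 9770
n = Σf = 139
Mean = 9770 / 139 = 70.2878

70.288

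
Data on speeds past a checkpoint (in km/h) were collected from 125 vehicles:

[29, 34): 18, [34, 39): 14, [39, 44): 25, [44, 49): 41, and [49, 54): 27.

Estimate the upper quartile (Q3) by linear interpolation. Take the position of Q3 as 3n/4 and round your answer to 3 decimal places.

Cumulative frequencies: 18, 32, 57, 98, 125
n = 125; position = 3n/4 = 93.75.
This falls in the class [44, 49): L = 44, F = 57, f = 41, h = 5.
Upper quartile ≈ 44 + ((93.75 − 57) / 41) × 5 = 48.4817

48.482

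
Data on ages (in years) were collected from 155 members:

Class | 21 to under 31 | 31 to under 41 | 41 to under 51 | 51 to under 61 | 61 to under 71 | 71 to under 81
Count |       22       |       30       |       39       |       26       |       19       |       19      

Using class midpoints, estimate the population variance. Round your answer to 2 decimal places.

Midpoints: 26, 36, 46, 56, 66, 76
n = 155, Σfm = 7600, mean = 49.0323
Σfm² = 410320
Σf(m − x̄)² = Σfm² − (Σfm)²/n = 410320 − 7600²/155 = 37674.8387
Population variance = 37674.8387 / 155 = 243.0635

243.06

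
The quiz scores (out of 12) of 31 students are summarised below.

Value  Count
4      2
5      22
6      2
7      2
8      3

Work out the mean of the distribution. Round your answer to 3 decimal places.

5.419

Values: 4, 5, 6, 7, 8
Σfx = 2×4 + 22×5 + 2×6 + 2×7 + 3×8 = 168
n = Σf = 31
Mean = 168 / 31 = 5.4194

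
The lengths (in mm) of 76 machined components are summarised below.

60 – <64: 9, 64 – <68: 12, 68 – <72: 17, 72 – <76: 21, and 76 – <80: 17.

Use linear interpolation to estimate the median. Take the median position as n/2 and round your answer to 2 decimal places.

Cumulative frequencies: 9, 21, 38, 59, 76
n = 76; position = n/2 = 38.
This falls in the class 68 – <72: L = 68, F = 21, f = 17, h = 4.
Median ≈ 68 + ((38 − 21) / 17) × 4 = 72.0000

72.00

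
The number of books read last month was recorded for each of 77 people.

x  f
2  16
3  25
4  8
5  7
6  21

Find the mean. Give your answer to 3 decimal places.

Values: 2, 3, 4, 5, 6
Σfx = 16×2 + 25×3 + 8×4 + 7×5 + 21×6 = 300
n = Σf = 77
Mean = 300 / 77 = 3.8961

3.896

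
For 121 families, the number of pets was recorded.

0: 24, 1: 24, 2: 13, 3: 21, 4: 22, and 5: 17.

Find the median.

Cumulative frequencies: 24, 48, 61, 82, 104, 121
n = 121, so the median is the value in position (n+1)/2 = 61.
Position 61 falls at value 2.

2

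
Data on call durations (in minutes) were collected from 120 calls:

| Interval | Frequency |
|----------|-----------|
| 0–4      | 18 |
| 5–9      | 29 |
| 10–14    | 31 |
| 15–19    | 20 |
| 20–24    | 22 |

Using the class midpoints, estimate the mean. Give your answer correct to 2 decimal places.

11.96

Midpoints: 2, 7, 12, 17, 22
Σfm = 18×2 + 29×7 + 31×12 + 20×17 + 22×22 = 1435
n = Σf = 120
Mean = 1435 / 120 = 11.9583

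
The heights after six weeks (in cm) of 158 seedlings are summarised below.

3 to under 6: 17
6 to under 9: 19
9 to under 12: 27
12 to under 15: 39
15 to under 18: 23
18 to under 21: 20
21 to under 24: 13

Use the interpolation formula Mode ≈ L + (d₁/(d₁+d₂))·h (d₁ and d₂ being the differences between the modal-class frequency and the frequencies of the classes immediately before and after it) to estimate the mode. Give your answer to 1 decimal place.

Modal class: 12 to under 15 (highest frequency 39).
d₁ = 39 − 27 = 12, d₂ = 39 − 23 = 16
Mode ≈ 12 + (12/(12+16)) × 3 = 12 + 1.2857 = 13.2857

13.3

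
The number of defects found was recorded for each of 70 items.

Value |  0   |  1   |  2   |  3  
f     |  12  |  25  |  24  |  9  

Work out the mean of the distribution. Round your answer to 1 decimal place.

Values: 0, 1, 2, 3
Σfx = 12×0 + 25×1 + 24×2 + 9×3 = 100
n = Σf = 70
Mean = 100 / 70 = 1.4286

1.4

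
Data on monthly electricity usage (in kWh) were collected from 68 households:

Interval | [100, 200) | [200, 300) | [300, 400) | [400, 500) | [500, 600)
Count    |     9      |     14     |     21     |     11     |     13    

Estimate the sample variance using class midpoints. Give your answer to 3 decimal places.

16810.799

Midpoints: 150, 250, 350, 450, 550
n = 68, Σfm = 24300, mean = 357.3529
Σfm² = 9810000
Σf(m − x̄)² = Σfm² − (Σfm)²/n = 9810000 − 24300²/68 = 1126323.5294
Sample variance = 1126323.5294 / 67 = 16810.7989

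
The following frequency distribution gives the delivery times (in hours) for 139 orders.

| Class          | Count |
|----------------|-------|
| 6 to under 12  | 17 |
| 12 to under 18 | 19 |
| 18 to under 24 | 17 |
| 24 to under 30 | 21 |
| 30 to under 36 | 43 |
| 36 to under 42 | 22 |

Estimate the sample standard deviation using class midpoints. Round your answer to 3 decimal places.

Midpoints: 9, 15, 21, 27, 33, 39
n = 139, Σfm = 3639, mean = 26.1799
Σfm² = 108747
Σf(m − x̄)² = Σfm² − (Σfm)²/n = 108747 − 3639²/139 = 13478.5036
Sample variance = 13478.5036 / 138 = 97.6703
Standard deviation = √97.6703 = 9.8828

9.883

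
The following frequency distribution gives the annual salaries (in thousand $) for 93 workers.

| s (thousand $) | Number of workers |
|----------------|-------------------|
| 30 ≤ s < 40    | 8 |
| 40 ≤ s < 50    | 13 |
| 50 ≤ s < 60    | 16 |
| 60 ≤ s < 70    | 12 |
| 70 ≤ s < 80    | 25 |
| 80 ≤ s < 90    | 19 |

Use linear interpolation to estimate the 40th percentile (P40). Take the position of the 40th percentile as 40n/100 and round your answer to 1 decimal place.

Cumulative frequencies: 8, 21, 37, 49, 74, 93
n = 93; position = 40n/100 = 37.2.
This falls in the class 60 ≤ s < 70: L = 60, F = 37, f = 12, h = 10.
40th percentile ≈ 60 + ((37.2 − 37) / 12) × 10 = 60.1667

60.2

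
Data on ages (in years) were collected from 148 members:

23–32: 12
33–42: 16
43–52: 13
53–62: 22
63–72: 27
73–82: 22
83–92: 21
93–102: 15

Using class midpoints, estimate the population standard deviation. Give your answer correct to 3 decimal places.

20.839

Midpoints: 27.5, 37.5, 47.5, 57.5, 67.5, 77.5, 87.5, 97.5
n = 148, Σfm = 9640, mean = 65.1351
Σfm² = 692175
Σf(m − x̄)² = Σfm² − (Σfm)²/n = 692175 − 9640²/148 = 64272.2973
Population variance = 64272.2973 / 148 = 434.2723
Standard deviation = √434.2723 = 20.8392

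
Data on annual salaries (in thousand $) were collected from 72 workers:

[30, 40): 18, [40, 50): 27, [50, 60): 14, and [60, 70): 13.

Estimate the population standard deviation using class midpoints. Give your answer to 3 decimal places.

10.360

Midpoints: 35, 45, 55, 65
n = 72, Σfm = 3460, mean = 48.0556
Σfm² = 174000
Σf(m − x̄)² = Σfm² − (Σfm)²/n = 174000 − 3460²/72 = 7727.7778
Population variance = 7727.7778 / 72 = 107.3302
Standard deviation = √107.3302 = 10.3600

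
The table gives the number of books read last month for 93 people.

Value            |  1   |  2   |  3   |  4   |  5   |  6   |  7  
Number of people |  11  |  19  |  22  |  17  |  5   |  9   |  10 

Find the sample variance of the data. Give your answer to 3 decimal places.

3.378

Values: 1, 2, 3, 4, 5, 6, 7
n = 93, Σfx = 332, mean = 3.5699
Σfx² = 1496
Σf(x − x̄)² = Σfx² − (Σfx)²/n = 1496 − 332²/93 = 310.7957
Sample variance = 310.7957 / 92 = 3.3782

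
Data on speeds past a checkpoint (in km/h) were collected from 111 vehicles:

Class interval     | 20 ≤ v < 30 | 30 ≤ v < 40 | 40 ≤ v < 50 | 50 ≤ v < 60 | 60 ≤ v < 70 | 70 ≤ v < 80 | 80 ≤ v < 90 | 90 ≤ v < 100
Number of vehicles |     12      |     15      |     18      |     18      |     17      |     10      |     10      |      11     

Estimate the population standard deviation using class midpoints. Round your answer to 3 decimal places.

21.275

Midpoints: 25, 35, 45, 55, 65, 75, 85, 95
n = 111, Σfm = 6375, mean = 57.4324
Σfm² = 416375
Σf(m − x̄)² = Σfm² − (Σfm)²/n = 416375 − 6375²/111 = 50243.2432
Population variance = 50243.2432 / 111 = 452.6418
Standard deviation = √452.6418 = 21.2754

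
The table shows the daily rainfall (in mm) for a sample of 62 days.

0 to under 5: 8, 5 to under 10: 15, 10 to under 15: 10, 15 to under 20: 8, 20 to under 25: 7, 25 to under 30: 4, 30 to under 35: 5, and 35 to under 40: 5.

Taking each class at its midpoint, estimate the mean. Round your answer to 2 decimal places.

16.37

Midpoints: 2.5, 7.5, 12.5, 17.5, 22.5, 27.5, 32.5, 37.5
Σfm = 8×2.5 + 15×7.5 + 10×12.5 + 8×17.5 + 7×22.5 + 4×27.5 + 5×32.5 + 5×37.5 = 1015
n = Σf = 62
Mean = 1015 / 62 = 16.3710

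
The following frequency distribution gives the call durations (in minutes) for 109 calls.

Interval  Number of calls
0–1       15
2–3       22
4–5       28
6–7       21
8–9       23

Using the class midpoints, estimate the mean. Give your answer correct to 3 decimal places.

4.775

Midpoints: 0.5, 2.5, 4.5, 6.5, 8.5
Σfm = 15×0.5 + 22×2.5 + 28×4.5 + 21×6.5 + 23×8.5 = 520.5
n = Σf = 109
Mean = 520.5 / 109 = 4.7752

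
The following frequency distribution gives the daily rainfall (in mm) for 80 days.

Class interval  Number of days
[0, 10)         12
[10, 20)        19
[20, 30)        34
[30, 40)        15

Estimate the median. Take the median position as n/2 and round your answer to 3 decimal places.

Cumulative frequencies: 12, 31, 65, 80
n = 80; position = n/2 = 40.
This falls in the class [20, 30): L = 20, F = 31, f = 34, h = 10.
Median ≈ 20 + ((40 − 31) / 34) × 10 = 22.6471

22.647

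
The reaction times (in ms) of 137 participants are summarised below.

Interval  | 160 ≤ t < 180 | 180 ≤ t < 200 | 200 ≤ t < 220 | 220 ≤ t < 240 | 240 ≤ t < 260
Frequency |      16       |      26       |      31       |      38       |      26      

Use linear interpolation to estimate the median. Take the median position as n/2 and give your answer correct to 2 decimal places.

Cumulative frequencies: 16, 42, 73, 111, 137
n = 137; position = n/2 = 68.5.
This falls in the class 200 ≤ t < 220: L = 200, F = 42, f = 31, h = 20.
Median ≈ 200 + ((68.5 − 42) / 31) × 20 = 217.0968

217.10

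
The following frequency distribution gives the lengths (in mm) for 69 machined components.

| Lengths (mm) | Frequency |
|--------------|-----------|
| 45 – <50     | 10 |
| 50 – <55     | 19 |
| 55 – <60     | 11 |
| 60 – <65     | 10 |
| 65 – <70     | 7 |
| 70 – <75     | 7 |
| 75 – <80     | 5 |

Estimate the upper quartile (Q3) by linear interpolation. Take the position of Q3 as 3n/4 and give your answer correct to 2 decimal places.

Cumulative frequencies: 10, 29, 40, 50, 57, 64, 69
n = 69; position = 3n/4 = 51.75.
This falls in the class 65 – <70: L = 65, F = 50, f = 7, h = 5.
Upper quartile ≈ 65 + ((51.75 − 50) / 7) × 5 = 66.2500

66.25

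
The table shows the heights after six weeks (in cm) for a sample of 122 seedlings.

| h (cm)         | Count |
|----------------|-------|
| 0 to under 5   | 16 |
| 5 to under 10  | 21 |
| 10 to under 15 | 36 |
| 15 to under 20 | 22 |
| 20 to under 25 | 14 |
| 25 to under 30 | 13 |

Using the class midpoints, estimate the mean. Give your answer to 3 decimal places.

13.975

Midpoints: 2.5, 7.5, 12.5, 17.5, 22.5, 27.5
Σfm = 16×2.5 + 21×7.5 + 36×12.5 + 22×17.5 + 14×22.5 + 13×27.5 = 1705
n = Σf = 122
Mean = 1705 / 122 = 13.9754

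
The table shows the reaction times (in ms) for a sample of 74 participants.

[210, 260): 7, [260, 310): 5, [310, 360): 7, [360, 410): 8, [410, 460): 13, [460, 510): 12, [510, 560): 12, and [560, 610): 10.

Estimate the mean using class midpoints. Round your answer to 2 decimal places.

Midpoints: 235, 285, 335, 385, 435, 485, 535, 585
Σfm = 7×235 + 5×285 + 7×335 + 8×385 + 13×435 + 12×485 + 12×535 + 10×585 = 32240
n = Σf = 74
Mean = 32240 / 74 = 435.6757

435.68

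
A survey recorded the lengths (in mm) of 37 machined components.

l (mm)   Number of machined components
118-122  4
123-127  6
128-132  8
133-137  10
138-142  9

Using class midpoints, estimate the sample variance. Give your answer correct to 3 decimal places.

Midpoints: 120, 125, 130, 135, 140
n = 37, Σfm = 4880, mean = 131.8919
Σfm² = 645200
Σf(m − x̄)² = Σfm² − (Σfm)²/n = 645200 − 4880²/37 = 1567.5676
Sample variance = 1567.5676 / 36 = 43.5435

43.544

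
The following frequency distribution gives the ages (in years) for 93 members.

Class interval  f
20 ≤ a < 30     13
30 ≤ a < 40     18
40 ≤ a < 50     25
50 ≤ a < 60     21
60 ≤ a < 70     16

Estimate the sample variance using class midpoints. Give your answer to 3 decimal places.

Midpoints: 25, 35, 45, 55, 65
n = 93, Σfm = 4275, mean = 45.9677
Σfm² = 211925
Σf(m − x̄)² = Σfm² − (Σfm)²/n = 211925 − 4275²/93 = 15412.9032
Sample variance = 15412.9032 / 92 = 167.5316

167.532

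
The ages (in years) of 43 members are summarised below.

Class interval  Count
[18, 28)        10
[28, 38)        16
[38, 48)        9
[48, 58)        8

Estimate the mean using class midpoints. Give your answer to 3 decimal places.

Midpoints: 23, 33, 43, 53
Σfm = 10×23 + 16×33 + 9×43 + 8×53 = 1569
n = Σf = 43
Mean = 1569 / 43 = 36.4884

36.488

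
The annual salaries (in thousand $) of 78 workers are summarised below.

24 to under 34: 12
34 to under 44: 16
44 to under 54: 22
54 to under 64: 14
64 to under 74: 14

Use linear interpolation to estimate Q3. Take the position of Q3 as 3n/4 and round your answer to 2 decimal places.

Cumulative frequencies: 12, 28, 50, 64, 78
n = 78; position = 3n/4 = 58.5.
This falls in the class 54 to under 64: L = 54, F = 50, f = 14, h = 10.
Upper quartile ≈ 54 + ((58.5 − 50) / 14) × 10 = 60.0714

60.07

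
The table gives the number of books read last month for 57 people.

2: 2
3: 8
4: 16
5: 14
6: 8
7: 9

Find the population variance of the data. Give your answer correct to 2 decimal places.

1.89

Values: 2, 3, 4, 5, 6, 7
n = 57, Σfx = 273, mean = 4.7895
Σfx² = 1415
Σf(x − x̄)² = Σfx² − (Σfx)²/n = 1415 − 273²/57 = 107.4737
Population variance = 107.4737 / 57 = 1.8855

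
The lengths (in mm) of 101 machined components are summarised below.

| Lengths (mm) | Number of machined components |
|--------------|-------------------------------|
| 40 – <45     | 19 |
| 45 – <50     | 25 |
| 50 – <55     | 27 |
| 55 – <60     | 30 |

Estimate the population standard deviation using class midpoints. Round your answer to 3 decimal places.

5.455

Midpoints: 42.5, 47.5, 52.5, 57.5
n = 101, Σfm = 5137.5, mean = 50.8663
Σfm² = 264331.25
Σf(m − x̄)² = Σfm² − (Σfm)²/n = 264331.25 − 5137.5²/101 = 3005.4455
Population variance = 3005.4455 / 101 = 29.7569
Standard deviation = √29.7569 = 5.4550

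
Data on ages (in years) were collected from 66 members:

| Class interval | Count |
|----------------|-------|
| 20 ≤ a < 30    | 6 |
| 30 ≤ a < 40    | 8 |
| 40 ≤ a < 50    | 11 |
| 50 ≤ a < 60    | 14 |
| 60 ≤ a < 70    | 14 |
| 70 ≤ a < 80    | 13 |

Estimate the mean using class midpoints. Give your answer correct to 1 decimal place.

54.2

Midpoints: 25, 35, 45, 55, 65, 75
Σfm = 6×25 + 8×35 + 11×45 + 14×55 + 14×65 + 13×75 = 3580
n = Σf = 66
Mean = 3580 / 66 = 54.2424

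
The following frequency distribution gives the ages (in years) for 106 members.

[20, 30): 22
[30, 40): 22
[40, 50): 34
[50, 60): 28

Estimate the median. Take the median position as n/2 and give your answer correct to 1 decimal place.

42.6

Cumulative frequencies: 22, 44, 78, 106
n = 106; position = n/2 = 53.
This falls in the class [40, 50): L = 40, F = 44, f = 34, h = 10.
Median ≈ 40 + ((53 − 44) / 34) × 10 = 42.6471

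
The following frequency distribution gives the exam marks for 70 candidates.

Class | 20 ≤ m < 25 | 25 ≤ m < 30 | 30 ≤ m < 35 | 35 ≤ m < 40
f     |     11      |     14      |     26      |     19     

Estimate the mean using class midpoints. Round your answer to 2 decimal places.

Midpoints: 22.5, 27.5, 32.5, 37.5
Σfm = 11×22.5 + 14×27.5 + 26×32.5 + 19×37.5 = 2190
n = Σf = 70
Mean = 2190 / 70 = 31.2857

31.29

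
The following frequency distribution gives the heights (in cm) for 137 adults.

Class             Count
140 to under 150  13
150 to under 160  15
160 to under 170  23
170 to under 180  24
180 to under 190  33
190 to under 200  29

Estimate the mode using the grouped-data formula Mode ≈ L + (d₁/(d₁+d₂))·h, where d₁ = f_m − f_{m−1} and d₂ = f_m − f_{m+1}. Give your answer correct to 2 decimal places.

Modal class: 180 to under 190 (highest frequency 33).
d₁ = 33 − 24 = 9, d₂ = 33 − 29 = 4
Mode ≈ 180 + (9/(9+4)) × 10 = 180 + 6.9231 = 186.9231

186.92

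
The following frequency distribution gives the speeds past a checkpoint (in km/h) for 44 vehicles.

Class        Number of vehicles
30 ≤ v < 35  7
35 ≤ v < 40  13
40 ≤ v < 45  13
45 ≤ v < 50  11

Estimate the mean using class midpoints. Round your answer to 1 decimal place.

Midpoints: 32.5, 37.5, 42.5, 47.5
Σfm = 7×32.5 + 13×37.5 + 13×42.5 + 11×47.5 = 1790
n = Σf = 44
Mean = 1790 / 44 = 40.6818

40.7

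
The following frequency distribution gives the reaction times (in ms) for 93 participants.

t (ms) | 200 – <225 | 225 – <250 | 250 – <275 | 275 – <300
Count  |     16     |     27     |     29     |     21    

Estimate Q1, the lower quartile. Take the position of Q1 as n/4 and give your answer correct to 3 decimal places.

Cumulative frequencies: 16, 43, 72, 93
n = 93; position = n/4 = 23.25.
This falls in the class 225 – <250: L = 225, F = 16, f = 27, h = 25.
Lower quartile ≈ 225 + ((23.25 − 16) / 27) × 25 = 231.7130

231.713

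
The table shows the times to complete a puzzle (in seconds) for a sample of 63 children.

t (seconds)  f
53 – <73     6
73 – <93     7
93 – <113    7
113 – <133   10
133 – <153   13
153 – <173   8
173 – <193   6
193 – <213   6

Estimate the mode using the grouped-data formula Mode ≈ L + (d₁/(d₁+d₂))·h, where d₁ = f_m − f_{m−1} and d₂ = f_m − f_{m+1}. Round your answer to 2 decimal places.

140.50

Modal class: 133 – <153 (highest frequency 13).
d₁ = 13 − 10 = 3, d₂ = 13 − 8 = 5
Mode ≈ 133 + (3/(3+5)) × 20 = 133 + 7.5000 = 140.5000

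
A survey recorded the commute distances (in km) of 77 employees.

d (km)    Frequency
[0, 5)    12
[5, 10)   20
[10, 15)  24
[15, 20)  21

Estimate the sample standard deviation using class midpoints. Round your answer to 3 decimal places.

5.198

Midpoints: 2.5, 7.5, 12.5, 17.5
n = 77, Σfm = 847.5, mean = 11.0065
Σfm² = 11381.25
Σf(m − x̄)² = Σfm² − (Σfm)²/n = 11381.25 − 847.5²/77 = 2053.2468
Sample variance = 2053.2468 / 76 = 27.0164
Standard deviation = √27.0164 = 5.1977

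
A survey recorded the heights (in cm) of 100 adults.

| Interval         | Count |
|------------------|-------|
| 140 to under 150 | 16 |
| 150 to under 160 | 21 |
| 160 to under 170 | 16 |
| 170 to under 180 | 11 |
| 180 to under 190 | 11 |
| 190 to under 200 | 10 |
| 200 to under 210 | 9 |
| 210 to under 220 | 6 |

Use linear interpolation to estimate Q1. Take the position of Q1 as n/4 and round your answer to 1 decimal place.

Cumulative frequencies: 16, 37, 53, 64, 75, 85, 94, 100
n = 100; position = n/4 = 25.
This falls in the class 150 to under 160: L = 150, F = 16, f = 21, h = 10.
Lower quartile ≈ 150 + ((25 − 16) / 21) × 10 = 154.2857

154.3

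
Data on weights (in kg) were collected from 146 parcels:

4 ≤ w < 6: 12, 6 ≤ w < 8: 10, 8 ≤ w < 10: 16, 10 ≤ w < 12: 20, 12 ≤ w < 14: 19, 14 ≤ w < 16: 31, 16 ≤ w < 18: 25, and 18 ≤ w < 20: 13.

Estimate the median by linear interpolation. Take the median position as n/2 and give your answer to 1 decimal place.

Cumulative frequencies: 12, 22, 38, 58, 77, 108, 133, 146
n = 146; position = n/2 = 73.
This falls in the class 12 ≤ w < 14: L = 12, F = 58, f = 19, h = 2.
Median ≈ 12 + ((73 − 58) / 19) × 2 = 13.5789

13.6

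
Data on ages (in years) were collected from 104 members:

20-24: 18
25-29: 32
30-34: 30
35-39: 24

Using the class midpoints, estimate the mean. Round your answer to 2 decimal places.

Midpoints: 22, 27, 32, 37
Σfm = 18×22 + 32×27 + 30×32 + 24×37 = 3108
n = Σf = 104
Mean = 3108 / 104 = 29.8846

29.88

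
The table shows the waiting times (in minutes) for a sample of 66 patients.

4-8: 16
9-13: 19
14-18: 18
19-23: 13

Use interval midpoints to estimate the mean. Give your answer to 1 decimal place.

Midpoints: 6, 11, 16, 21
Σfm = 16×6 + 19×11 + 18×16 + 13×21 = 866
n = Σf = 66
Mean = 866 / 66 = 13.1212

13.1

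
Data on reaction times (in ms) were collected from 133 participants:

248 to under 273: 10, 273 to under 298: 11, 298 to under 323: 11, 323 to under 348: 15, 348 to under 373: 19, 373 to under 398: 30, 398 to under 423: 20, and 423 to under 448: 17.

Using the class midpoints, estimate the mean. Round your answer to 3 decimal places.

362.568

Midpoints: 260.5, 285.5, 310.5, 335.5, 360.5, 385.5, 410.5, 435.5
Σfm = 10×260.5 + 11×285.5 + 11×310.5 + 15×335.5 + 19×360.5 + 30×385.5 + 20×410.5 + 17×435.5 = 48221.5
n = Σf = 133
Mean = 48221.5 / 133 = 362.5677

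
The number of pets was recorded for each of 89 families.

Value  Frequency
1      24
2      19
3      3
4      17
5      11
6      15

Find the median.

Cumulative frequencies: 24, 43, 46, 63, 74, 89
n = 89, so the median is the value in position (n+1)/2 = 45.
Position 45 falls at value 3.

3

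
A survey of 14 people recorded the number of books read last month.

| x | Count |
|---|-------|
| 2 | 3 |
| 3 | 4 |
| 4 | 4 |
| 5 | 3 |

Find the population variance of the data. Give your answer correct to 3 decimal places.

Values: 2, 3, 4, 5
n = 14, Σfx = 49, mean = 3.5000
Σfx² = 187
Σf(x − x̄)² = Σfx² − (Σfx)²/n = 187 − 49²/14 = 15.5000
Population variance = 15.5000 / 14 = 1.1071

1.107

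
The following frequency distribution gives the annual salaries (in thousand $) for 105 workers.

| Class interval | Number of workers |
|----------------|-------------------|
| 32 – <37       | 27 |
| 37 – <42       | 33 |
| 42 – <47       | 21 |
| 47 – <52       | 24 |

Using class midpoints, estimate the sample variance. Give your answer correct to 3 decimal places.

30.577

Midpoints: 34.5, 39.5, 44.5, 49.5
n = 105, Σfm = 4357.5, mean = 41.5000
Σfm² = 184016.25
Σf(m − x̄)² = Σfm² − (Σfm)²/n = 184016.25 − 4357.5²/105 = 3180.0000
Sample variance = 3180.0000 / 104 = 30.5769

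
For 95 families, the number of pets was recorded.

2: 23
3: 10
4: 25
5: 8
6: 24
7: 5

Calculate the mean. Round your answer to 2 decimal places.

Values: 2, 3, 4, 5, 6, 7
Σfx = 23×2 + 10×3 + 25×4 + 8×5 + 24×6 + 5×7 = 395
n = Σf = 95
Mean = 395 / 95 = 4.1579

4.16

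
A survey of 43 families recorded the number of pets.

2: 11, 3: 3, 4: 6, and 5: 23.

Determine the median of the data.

Cumulative frequencies: 11, 14, 20, 43
n = 43, so the median is the value in position (n+1)/2 = 22.
Position 22 falls at value 5.

5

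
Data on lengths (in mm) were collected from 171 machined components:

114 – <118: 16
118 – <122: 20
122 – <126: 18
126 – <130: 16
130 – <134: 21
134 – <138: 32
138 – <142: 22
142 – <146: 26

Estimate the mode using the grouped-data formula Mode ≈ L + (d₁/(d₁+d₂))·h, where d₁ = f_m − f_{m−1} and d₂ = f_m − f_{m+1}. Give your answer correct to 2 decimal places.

Modal class: 134 – <138 (highest frequency 32).
d₁ = 32 − 21 = 11, d₂ = 32 − 22 = 10
Mode ≈ 134 + (11/(11+10)) × 4 = 134 + 2.0952 = 136.0952

136.10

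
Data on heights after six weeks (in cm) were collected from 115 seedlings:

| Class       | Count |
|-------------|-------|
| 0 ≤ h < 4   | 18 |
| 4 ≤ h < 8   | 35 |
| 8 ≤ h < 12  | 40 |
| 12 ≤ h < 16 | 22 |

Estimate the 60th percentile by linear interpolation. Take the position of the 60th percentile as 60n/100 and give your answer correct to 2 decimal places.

Cumulative frequencies: 18, 53, 93, 115
n = 115; position = 60n/100 = 69.
This falls in the class 8 ≤ h < 12: L = 8, F = 53, f = 40, h = 4.
60th percentile ≈ 8 + ((69 − 53) / 40) × 4 = 9.6000

9.60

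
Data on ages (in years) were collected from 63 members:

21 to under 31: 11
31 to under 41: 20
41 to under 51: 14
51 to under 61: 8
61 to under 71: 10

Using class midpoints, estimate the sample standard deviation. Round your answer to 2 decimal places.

13.25

Midpoints: 26, 36, 46, 56, 66
n = 63, Σfm = 2758, mean = 43.7778
Σfm² = 131628
Σf(m − x̄)² = Σfm² − (Σfm)²/n = 131628 − 2758²/63 = 10888.8889
Sample variance = 10888.8889 / 62 = 175.6272
Standard deviation = √175.6272 = 13.2524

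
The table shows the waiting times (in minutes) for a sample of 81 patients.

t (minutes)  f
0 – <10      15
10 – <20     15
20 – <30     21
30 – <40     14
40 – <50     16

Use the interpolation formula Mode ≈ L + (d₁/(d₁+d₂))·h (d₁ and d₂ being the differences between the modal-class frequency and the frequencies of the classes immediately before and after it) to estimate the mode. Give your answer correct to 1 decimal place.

Modal class: 20 – <30 (highest frequency 21).
d₁ = 21 − 15 = 6, d₂ = 21 − 14 = 7
Mode ≈ 20 + (6/(6+7)) × 10 = 20 + 4.6154 = 24.6154

24.6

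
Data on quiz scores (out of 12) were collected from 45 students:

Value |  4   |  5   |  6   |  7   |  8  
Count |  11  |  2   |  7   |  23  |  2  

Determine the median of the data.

Cumulative frequencies: 11, 13, 20, 43, 45
n = 45, so the median is the value in position (n+1)/2 = 23.
Position 23 falls at value 7.

7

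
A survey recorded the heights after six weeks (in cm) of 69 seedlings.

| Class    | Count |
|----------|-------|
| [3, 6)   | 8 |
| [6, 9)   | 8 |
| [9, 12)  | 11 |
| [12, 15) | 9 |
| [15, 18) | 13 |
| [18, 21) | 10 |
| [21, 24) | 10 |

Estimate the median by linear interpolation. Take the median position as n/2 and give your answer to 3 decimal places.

14.500

Cumulative frequencies: 8, 16, 27, 36, 49, 59, 69
n = 69; position = n/2 = 34.5.
This falls in the class [12, 15): L = 12, F = 27, f = 9, h = 3.
Median ≈ 12 + ((34.5 − 27) / 9) × 3 = 14.5000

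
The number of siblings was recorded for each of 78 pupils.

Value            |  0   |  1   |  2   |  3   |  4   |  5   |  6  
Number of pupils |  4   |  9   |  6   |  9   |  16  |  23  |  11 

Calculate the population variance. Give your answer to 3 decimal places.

3.082

Values: 0, 1, 2, 3, 4, 5, 6
n = 78, Σfx = 293, mean = 3.7564
Σfx² = 1341
Σf(x − x̄)² = Σfx² − (Σfx)²/n = 1341 − 293²/78 = 240.3718
Population variance = 240.3718 / 78 = 3.0817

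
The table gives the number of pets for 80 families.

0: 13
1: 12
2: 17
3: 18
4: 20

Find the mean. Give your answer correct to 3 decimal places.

Values: 0, 1, 2, 3, 4
Σfx = 13×0 + 12×1 + 17×2 + 18×3 + 20×4 = 180
n = Σf = 80
Mean = 180 / 80 = 2.2500

2.250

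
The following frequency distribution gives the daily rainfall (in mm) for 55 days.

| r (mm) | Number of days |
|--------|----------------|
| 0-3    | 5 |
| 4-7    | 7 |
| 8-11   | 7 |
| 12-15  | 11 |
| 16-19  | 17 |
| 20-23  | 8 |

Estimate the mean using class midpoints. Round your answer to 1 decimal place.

13.3

Midpoints: 1.5, 5.5, 9.5, 13.5, 17.5, 21.5
Σfm = 5×1.5 + 7×5.5 + 7×9.5 + 11×13.5 + 17×17.5 + 8×21.5 = 730.5
n = Σf = 55
Mean = 730.5 / 55 = 13.2818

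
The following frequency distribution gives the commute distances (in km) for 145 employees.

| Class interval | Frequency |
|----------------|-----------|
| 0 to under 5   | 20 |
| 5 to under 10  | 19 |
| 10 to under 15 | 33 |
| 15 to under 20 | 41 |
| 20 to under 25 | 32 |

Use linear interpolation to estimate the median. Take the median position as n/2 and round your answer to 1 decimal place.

15.1

Cumulative frequencies: 20, 39, 72, 113, 145
n = 145; position = n/2 = 72.5.
This falls in the class 15 to under 20: L = 15, F = 72, f = 41, h = 5.
Median ≈ 15 + ((72.5 − 72) / 41) × 5 = 15.0610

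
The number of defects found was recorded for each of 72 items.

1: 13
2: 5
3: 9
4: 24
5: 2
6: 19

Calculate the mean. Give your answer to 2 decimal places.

Values: 1, 2, 3, 4, 5, 6
Σfx = 13×1 + 5×2 + 9×3 + 24×4 + 2×5 + 19×6 = 270
n = Σf = 72
Mean = 270 / 72 = 3.7500

3.75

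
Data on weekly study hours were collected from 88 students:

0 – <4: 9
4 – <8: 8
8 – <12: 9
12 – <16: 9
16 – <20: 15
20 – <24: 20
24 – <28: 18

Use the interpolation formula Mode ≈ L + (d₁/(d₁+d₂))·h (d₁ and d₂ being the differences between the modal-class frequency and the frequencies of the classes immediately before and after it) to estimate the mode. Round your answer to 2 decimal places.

22.86

Modal class: 20 – <24 (highest frequency 20).
d₁ = 20 − 15 = 5, d₂ = 20 − 18 = 2
Mode ≈ 20 + (5/(5+2)) × 4 = 20 + 2.8571 = 22.8571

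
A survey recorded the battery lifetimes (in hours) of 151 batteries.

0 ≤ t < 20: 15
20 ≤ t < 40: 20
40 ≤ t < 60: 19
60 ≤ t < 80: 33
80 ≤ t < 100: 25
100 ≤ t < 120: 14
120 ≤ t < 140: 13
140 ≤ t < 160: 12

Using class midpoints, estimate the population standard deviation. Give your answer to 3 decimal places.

40.376

Midpoints: 10, 30, 50, 70, 90, 110, 130, 150
n = 151, Σfm = 11290, mean = 74.7682
Σfm² = 1090300
Σf(m − x̄)² = Σfm² − (Σfm)²/n = 1090300 − 11290²/151 = 246166.8874
Population variance = 246166.8874 / 151 = 1630.2443
Standard deviation = √1630.2443 = 40.3763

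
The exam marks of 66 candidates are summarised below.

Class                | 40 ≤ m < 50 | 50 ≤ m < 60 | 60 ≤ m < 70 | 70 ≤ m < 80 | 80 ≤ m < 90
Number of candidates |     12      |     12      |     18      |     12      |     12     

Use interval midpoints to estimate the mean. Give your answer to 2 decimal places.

65.00

Midpoints: 45, 55, 65, 75, 85
Σfm = 12×45 + 12×55 + 18×65 + 12×75 + 12×85 = 4290
n = Σf = 66
Mean = 4290 / 66 = 65.0000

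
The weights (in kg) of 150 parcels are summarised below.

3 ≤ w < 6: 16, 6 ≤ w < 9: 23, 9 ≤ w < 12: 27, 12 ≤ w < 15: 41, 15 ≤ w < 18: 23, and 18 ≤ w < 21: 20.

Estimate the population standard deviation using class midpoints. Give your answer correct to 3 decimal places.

4.540

Midpoints: 4.5, 7.5, 10.5, 13.5, 16.5, 19.5
n = 150, Σfm = 1851, mean = 12.3400
Σfm² = 25933.5
Σf(m − x̄)² = Σfm² − (Σfm)²/n = 25933.5 − 1851²/150 = 3092.1600
Population variance = 3092.1600 / 150 = 20.6144
Standard deviation = √20.6144 = 4.5403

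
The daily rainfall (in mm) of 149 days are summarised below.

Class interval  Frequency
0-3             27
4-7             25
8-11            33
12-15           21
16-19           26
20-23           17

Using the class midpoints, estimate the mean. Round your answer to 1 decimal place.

10.7

Midpoints: 1.5, 5.5, 9.5, 13.5, 17.5, 21.5
Σfm = 27×1.5 + 25×5.5 + 33×9.5 + 21×13.5 + 26×17.5 + 17×21.5 = 1595.5
n = Σf = 149
Mean = 1595.5 / 149 = 10.7081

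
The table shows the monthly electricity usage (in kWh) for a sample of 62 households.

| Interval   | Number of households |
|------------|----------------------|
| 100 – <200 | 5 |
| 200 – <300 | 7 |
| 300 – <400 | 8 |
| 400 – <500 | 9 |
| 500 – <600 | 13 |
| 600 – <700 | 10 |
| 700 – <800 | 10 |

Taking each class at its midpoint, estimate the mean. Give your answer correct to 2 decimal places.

491.94

Midpoints: 150, 250, 350, 450, 550, 650, 750
Σfm = 5×150 + 7×250 + 8×350 + 9×450 + 13×550 + 10×650 + 10×750 = 30500
n = Σf = 62
Mean = 30500 / 62 = 491.9355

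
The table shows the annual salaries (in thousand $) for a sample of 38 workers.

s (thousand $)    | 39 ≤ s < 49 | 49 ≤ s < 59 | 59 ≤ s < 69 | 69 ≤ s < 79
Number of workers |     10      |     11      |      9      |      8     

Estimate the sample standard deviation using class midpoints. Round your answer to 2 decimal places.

Midpoints: 44, 54, 64, 74
n = 38, Σfm = 2202, mean = 57.9474
Σfm² = 132108
Σf(m − x̄)² = Σfm² − (Σfm)²/n = 132108 − 2202²/38 = 4507.8947
Sample variance = 4507.8947 / 37 = 121.8350
Standard deviation = √121.8350 = 11.0379

11.04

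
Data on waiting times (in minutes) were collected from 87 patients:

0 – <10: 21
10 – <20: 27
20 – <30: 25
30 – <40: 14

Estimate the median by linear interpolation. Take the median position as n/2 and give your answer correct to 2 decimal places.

18.33

Cumulative frequencies: 21, 48, 73, 87
n = 87; position = n/2 = 43.5.
This falls in the class 10 – <20: L = 10, F = 21, f = 27, h = 10.
Median ≈ 10 + ((43.5 − 21) / 27) × 10 = 18.3333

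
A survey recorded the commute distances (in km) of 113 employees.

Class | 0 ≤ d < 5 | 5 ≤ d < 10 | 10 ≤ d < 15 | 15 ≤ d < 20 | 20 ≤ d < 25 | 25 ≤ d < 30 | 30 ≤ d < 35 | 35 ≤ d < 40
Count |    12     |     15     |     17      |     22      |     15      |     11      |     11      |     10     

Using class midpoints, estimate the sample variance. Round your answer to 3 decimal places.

110.837

Midpoints: 2.5, 7.5, 12.5, 17.5, 22.5, 27.5, 32.5, 37.5
n = 113, Σfm = 2112.5, mean = 18.6947
Σfm² = 51906.25
Σf(m − x̄)² = Σfm² − (Σfm)²/n = 51906.25 − 2112.5²/113 = 12413.7168
Sample variance = 12413.7168 / 112 = 110.8368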